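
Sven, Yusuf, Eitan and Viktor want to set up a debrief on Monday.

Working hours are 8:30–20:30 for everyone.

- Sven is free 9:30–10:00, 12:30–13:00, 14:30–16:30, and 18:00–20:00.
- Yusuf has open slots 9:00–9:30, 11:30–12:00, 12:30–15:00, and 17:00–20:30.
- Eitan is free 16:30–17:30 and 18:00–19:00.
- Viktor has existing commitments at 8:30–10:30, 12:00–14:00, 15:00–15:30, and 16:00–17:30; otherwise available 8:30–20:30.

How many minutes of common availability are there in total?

60 minutes

Viktor free within 08:30–20:30: 10:30–12:00, 14:00–15:00, 15:30–16:00, 17:30–20:30.
Sven ∩ Yusuf: 12:30–13:00, 14:30–15:00, 18:00–20:00.
Sven ∩ Yusuf ∩ Eitan: 18:00–19:00.
Sven ∩ Yusuf ∩ Eitan ∩ Viktor: 18:00–19:00.
Total common minutes: 60.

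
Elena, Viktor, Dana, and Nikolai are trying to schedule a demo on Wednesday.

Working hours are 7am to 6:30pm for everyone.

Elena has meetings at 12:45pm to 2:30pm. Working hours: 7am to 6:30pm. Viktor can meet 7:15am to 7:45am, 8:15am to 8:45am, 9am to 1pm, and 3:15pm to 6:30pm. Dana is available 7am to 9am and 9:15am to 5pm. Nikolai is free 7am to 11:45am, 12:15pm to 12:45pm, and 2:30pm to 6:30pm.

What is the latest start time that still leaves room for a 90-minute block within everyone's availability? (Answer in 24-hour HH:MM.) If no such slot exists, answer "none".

15:30

Elena free within 07:00–18:30: 07:00–12:45, 14:30–18:30.
Elena ∩ Viktor: 07:15–07:45, 08:15–08:45, 09:00–12:45, 15:15–18:30.
Elena ∩ Viktor ∩ Dana: 07:15–07:45, 08:15–08:45, 09:15–12:45, 15:15–17:00.
Elena ∩ Viktor ∩ Dana ∩ Nikolai: 07:15–07:45, 08:15–08:45, 09:15–11:45, 12:15–12:45, 15:15–17:00.
Windows ≥ 90 min: 09:15–11:45, 15:15–17:00.
Latest start in the last window 15:15–17:00 is 17:00 − 90 min = 15:30.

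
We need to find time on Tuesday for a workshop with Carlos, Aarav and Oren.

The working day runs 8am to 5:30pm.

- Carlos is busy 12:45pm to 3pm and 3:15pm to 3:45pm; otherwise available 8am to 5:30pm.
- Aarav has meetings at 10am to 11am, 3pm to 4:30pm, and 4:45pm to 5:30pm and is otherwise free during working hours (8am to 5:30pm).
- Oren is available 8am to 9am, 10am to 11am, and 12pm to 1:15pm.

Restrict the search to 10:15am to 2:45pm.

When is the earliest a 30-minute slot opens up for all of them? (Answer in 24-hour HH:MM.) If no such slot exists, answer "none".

12:00

Carlos free within 08:00–17:30: 08:00–12:45, 15:00–15:15, 15:45–17:30.
Aarav free within 08:00–17:30: 08:00–10:00, 11:00–15:00, 16:30–16:45.
Carlos ∩ Aarav: 08:00–10:00, 11:00–12:45, 16:30–16:45.
Carlos ∩ Aarav ∩ Oren: 08:00–09:00, 12:00–12:45.
Restricted to 10:15–14:45: 12:00–12:45.
Windows ≥ 30 min: 12:00–12:45.
Earliest such window starts at 12:00.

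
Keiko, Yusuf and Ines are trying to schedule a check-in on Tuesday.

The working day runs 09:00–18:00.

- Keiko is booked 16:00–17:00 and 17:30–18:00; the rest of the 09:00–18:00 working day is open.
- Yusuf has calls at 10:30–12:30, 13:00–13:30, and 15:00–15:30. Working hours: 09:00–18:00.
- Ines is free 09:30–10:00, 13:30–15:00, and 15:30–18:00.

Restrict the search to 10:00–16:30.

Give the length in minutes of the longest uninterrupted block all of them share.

90 minutes

Keiko free within 09:00–18:00: 09:00–16:00, 17:00–17:30.
Yusuf free within 09:00–18:00: 09:00–10:30, 12:30–13:00, 13:30–15:00, 15:30–18:00.
Keiko ∩ Yusuf: 09:00–10:30, 12:30–13:00, 13:30–15:00, 15:30–16:00, 17:00–17:30.
Keiko ∩ Yusuf ∩ Ines: 09:30–10:00, 13:30–15:00, 15:30–16:00, 17:00–17:30.
Restricted to 10:00–16:30: 13:30–15:00, 15:30–16:00.
Common window lengths: 90, 30 min; longest is 90.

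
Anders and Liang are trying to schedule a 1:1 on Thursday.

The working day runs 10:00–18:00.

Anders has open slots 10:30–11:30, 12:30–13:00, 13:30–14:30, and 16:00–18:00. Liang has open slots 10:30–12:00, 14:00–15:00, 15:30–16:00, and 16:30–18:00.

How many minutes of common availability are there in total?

180 minutes

Anders ∩ Liang: 10:30–11:30, 14:00–14:30, 16:30–18:00.
Total common minutes: 60 + 30 + 90 = 180.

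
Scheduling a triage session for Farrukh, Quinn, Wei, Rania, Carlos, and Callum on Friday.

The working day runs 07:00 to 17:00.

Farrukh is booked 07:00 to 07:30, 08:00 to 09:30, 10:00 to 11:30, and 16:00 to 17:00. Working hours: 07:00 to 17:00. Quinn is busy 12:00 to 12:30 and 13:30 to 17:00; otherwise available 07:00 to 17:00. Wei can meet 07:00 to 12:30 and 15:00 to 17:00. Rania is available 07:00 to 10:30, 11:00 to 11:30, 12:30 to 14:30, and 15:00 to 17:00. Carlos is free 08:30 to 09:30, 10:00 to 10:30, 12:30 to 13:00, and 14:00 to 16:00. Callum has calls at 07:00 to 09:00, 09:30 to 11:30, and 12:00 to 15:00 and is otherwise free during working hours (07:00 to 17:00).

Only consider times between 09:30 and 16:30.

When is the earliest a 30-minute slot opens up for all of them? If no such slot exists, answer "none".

none

Farrukh free within 07:00–17:00: 07:30–08:00, 09:30–10:00, 11:30–16:00.
Quinn free within 07:00–17:00: 07:00–12:00, 12:30–13:30.
Callum free within 07:00–17:00: 09:00–09:30, 11:30–12:00, 15:00–17:00.
Farrukh ∩ Quinn: 07:30–08:00, 09:30–10:00, 11:30–12:00, 12:30–13:30.
Farrukh ∩ Quinn ∩ Wei: 07:30–08:00, 09:30–10:00, 11:30–12:00.
Farrukh ∩ Quinn ∩ Wei ∩ Rania: 07:30–08:00, 09:30–10:00.
Farrukh ∩ Quinn ∩ Wei ∩ Rania ∩ Carlos: (none).
Farrukh ∩ Quinn ∩ Wei ∩ Rania ∩ Carlos ∩ Callum: (none).
Restricted to 09:30–16:30: (none).
Windows ≥ 30 min: (none).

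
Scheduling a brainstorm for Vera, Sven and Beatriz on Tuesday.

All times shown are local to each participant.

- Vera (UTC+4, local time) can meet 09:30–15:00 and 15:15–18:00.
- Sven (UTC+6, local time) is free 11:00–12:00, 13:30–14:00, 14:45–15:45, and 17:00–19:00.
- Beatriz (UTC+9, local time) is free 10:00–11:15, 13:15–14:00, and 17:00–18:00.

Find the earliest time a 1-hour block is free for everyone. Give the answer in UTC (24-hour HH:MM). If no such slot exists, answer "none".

Vera → UTC: 05:30–11:00, 11:15–14:00.
Sven → UTC: 05:00–06:00, 07:30–08:00, 08:45–09:45, 11:00–13:00.
Beatriz → UTC: 01:00–02:15, 04:15–05:00, 08:00–09:00.
Vera ∩ Sven: 05:30–06:00, 07:30–08:00, 08:45–09:45, 11:15–13:00.
Vera ∩ Sven ∩ Beatriz: 08:45–09:00.
Windows ≥ 60 min: (none).

none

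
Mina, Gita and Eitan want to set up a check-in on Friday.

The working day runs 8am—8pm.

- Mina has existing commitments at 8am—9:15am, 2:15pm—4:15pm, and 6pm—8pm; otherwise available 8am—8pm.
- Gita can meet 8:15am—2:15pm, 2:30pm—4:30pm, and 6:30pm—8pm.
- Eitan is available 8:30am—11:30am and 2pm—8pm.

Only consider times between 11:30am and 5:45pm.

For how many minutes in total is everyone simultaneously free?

30 minutes

Mina free within 08:00–20:00: 09:15–14:15, 16:15–18:00.
Mina ∩ Gita: 09:15–14:15, 16:15–16:30.
Mina ∩ Gita ∩ Eitan: 09:15–11:30, 14:00–14:15, 16:15–16:30.
Restricted to 11:30–17:45: 14:00–14:15, 16:15–16:30.
Total common minutes: 15 + 15 = 30.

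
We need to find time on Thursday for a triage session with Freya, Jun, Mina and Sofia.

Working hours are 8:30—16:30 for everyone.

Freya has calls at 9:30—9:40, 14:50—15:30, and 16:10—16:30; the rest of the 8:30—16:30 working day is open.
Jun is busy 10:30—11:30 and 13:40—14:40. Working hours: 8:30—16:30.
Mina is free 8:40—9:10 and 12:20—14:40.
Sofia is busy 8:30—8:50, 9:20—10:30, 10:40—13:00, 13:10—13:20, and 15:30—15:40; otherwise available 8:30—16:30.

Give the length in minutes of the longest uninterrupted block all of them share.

20 minutes

Freya free within 08:30–16:30: 08:30–09:30, 09:40–14:50, 15:30–16:10.
Jun free within 08:30–16:30: 08:30–10:30, 11:30–13:40, 14:40–16:30.
Sofia free within 08:30–16:30: 08:50–09:20, 10:30–10:40, 13:00–13:10, 13:20–15:30, 15:40–16:30.
Freya ∩ Jun: 08:30–09:30, 09:40–10:30, 11:30–13:40, 14:40–14:50, 15:30–16:10.
Freya ∩ Jun ∩ Mina: 08:40–09:10, 12:20–13:40.
Freya ∩ Jun ∩ Mina ∩ Sofia: 08:50–09:10, 13:00–13:10, 13:20–13:40.
Common window lengths: 20, 10, 20 min; longest is 20.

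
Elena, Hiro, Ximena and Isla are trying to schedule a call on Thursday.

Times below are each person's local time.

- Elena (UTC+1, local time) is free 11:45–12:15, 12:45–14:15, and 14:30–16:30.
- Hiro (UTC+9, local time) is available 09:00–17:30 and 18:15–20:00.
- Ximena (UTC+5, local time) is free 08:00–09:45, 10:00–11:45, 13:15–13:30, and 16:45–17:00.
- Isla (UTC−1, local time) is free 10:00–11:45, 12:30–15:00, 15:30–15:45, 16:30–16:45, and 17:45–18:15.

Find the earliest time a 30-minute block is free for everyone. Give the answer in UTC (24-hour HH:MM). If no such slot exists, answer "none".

none

Elena → UTC: 10:45–11:15, 11:45–13:15, 13:30–15:30.
Hiro → UTC: 00:00–08:30, 09:15–11:00.
Ximena → UTC: 03:00–04:45, 05:00–06:45, 08:15–08:30, 11:45–12:00.
Isla → UTC: 11:00–12:45, 13:30–16:00, 16:30–16:45, 17:30–17:45, 18:45–19:15.
Elena ∩ Hiro: 10:45–11:00.
Elena ∩ Hiro ∩ Ximena: (none).
Elena ∩ Hiro ∩ Ximena ∩ Isla: (none).
Windows ≥ 30 min: (none).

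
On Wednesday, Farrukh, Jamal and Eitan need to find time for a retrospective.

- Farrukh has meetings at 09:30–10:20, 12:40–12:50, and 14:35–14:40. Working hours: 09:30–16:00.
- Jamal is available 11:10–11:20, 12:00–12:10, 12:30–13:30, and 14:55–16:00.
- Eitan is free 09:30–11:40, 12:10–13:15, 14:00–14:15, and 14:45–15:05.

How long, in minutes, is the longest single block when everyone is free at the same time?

Farrukh free within 09:30–16:00: 10:20–12:40, 12:50–14:35, 14:40–16:00.
Farrukh ∩ Jamal: 11:10–11:20, 12:00–12:10, 12:30–12:40, 12:50–13:30, 14:55–16:00.
Farrukh ∩ Jamal ∩ Eitan: 11:10–11:20, 12:30–12:40, 12:50–13:15, 14:55–15:05.
Common window lengths: 10, 10, 25, 10 min; longest is 25.

25 minutes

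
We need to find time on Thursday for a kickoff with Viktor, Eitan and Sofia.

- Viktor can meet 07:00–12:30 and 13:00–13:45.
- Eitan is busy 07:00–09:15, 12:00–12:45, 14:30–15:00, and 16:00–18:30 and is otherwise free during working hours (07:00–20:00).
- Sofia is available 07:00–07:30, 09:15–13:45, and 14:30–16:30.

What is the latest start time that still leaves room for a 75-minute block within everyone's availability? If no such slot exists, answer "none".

10:45

Eitan free within 07:00–20:00: 09:15–12:00, 12:45–14:30, 15:00–16:00, 18:30–20:00.
Viktor ∩ Eitan: 09:15–12:00, 13:00–13:45.
Viktor ∩ Eitan ∩ Sofia: 09:15–12:00, 13:00–13:45.
Windows ≥ 75 min: 09:15–12:00.
Latest start in the last window 09:15–12:00 is 12:00 − 75 min = 10:45.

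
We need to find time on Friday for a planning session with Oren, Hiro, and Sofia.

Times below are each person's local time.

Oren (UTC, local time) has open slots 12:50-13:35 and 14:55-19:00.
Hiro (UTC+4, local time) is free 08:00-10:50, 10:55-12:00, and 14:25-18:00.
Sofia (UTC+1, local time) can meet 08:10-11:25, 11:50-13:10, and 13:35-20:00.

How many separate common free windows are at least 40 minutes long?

1

Oren → UTC: 12:50–13:35, 14:55–19:00.
Hiro → UTC: 04:00–06:50, 06:55–08:00, 10:25–14:00.
Sofia → UTC: 07:10–10:25, 10:50–12:10, 12:35–19:00.
Oren ∩ Hiro: 12:50–13:35.
Oren ∩ Hiro ∩ Sofia: 12:50–13:35.
Windows ≥ 40 min: 12:50–13:35.
That's 1 window.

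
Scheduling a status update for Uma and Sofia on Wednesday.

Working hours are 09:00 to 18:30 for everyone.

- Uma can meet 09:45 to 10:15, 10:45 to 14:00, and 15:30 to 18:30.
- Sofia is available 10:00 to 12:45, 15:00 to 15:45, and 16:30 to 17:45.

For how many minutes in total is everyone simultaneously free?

225 minutes

Uma ∩ Sofia: 10:00–10:15, 10:45–12:45, 15:30–15:45, 16:30–17:45.
Total common minutes: 15 + 120 + 15 + 75 = 225.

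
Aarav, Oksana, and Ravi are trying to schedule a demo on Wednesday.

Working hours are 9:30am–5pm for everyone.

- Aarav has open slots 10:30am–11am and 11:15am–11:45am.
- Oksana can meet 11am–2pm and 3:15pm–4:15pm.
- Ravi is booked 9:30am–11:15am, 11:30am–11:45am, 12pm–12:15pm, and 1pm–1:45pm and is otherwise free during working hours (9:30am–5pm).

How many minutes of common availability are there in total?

15 minutes

Ravi free within 09:30–17:00: 11:15–11:30, 11:45–12:00, 12:15–13:00, 13:45–17:00.
Aarav ∩ Oksana: 11:15–11:45.
Aarav ∩ Oksana ∩ Ravi: 11:15–11:30.
Total common minutes: 15.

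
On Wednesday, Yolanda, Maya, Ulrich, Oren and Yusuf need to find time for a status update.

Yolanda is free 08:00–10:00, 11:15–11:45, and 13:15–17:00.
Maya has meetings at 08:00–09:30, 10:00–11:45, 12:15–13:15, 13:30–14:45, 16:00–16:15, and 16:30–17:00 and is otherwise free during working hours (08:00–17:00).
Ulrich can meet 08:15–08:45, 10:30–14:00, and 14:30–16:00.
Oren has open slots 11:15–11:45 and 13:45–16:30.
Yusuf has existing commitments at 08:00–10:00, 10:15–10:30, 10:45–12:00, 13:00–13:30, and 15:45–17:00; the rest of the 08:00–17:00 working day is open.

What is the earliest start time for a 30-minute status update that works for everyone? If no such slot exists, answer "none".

14:45

Maya free within 08:00–17:00: 09:30–10:00, 11:45–12:15, 13:15–13:30, 14:45–16:00, 16:15–16:30.
Yusuf free within 08:00–17:00: 10:00–10:15, 10:30–10:45, 12:00–13:00, 13:30–15:45.
Yolanda ∩ Maya: 09:30–10:00, 13:15–13:30, 14:45–16:00, 16:15–16:30.
Yolanda ∩ Maya ∩ Ulrich: 13:15–13:30, 14:45–16:00.
Yolanda ∩ Maya ∩ Ulrich ∩ Oren: 14:45–16:00.
Yolanda ∩ Maya ∩ Ulrich ∩ Oren ∩ Yusuf: 14:45–15:45.
Windows ≥ 30 min: 14:45–15:45.
Earliest such window starts at 14:45.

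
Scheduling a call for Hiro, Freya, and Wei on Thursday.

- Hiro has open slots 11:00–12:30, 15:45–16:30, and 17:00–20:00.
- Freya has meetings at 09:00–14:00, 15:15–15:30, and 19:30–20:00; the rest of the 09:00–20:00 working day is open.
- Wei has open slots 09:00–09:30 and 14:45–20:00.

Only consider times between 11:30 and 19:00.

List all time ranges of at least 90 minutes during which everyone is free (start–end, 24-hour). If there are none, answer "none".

Freya free within 09:00–20:00: 14:00–15:15, 15:30–19:30.
Hiro ∩ Freya: 15:45–16:30, 17:00–19:30.
Hiro ∩ Freya ∩ Wei: 15:45–16:30, 17:00–19:30.
Restricted to 11:30–19:00: 15:45–16:30, 17:00–19:00.
Windows ≥ 90 min: 17:00–19:00.

17:00–19:00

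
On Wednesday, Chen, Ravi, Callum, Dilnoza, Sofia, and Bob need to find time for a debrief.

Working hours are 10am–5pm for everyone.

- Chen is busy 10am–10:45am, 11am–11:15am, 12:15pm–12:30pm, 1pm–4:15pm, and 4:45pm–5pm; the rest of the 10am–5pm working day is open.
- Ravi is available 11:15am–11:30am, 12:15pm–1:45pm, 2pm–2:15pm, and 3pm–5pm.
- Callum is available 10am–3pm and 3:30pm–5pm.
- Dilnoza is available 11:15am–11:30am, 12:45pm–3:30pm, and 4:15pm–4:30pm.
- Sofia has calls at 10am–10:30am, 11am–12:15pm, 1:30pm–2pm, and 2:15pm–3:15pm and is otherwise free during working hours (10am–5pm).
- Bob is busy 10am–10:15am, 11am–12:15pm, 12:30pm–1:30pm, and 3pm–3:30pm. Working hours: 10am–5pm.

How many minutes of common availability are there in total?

Chen free within 10:00–17:00: 10:45–11:00, 11:15–12:15, 12:30–13:00, 16:15–16:45.
Sofia free within 10:00–17:00: 10:30–11:00, 12:15–13:30, 14:00–14:15, 15:15–17:00.
Bob free within 10:00–17:00: 10:15–11:00, 12:15–12:30, 13:30–15:00, 15:30–17:00.
Chen ∩ Ravi: 11:15–11:30, 12:30–13:00, 16:15–16:45.
Chen ∩ Ravi ∩ Callum: 11:15–11:30, 12:30–13:00, 16:15–16:45.
Chen ∩ Ravi ∩ Callum ∩ Dilnoza: 11:15–11:30, 12:45–13:00, 16:15–16:30.
Chen ∩ Ravi ∩ Callum ∩ Dilnoza ∩ Sofia: 12:45–13:00, 16:15–16:30.
Chen ∩ Ravi ∩ Callum ∩ Dilnoza ∩ Sofia ∩ Bob: 16:15–16:30.
Total common minutes: 15.

15 minutes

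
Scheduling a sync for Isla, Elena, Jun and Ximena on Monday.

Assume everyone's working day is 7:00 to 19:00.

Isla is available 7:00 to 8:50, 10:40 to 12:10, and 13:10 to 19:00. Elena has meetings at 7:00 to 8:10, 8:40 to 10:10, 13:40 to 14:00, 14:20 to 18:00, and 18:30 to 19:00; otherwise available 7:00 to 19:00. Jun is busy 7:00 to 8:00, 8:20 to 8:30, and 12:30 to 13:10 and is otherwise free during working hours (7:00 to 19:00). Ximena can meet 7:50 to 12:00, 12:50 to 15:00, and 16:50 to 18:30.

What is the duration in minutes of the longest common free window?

Elena free within 07:00–19:00: 08:10–08:40, 10:10–13:40, 14:00–14:20, 18:00–18:30.
Jun free within 07:00–19:00: 08:00–08:20, 08:30–12:30, 13:10–19:00.
Isla ∩ Elena: 08:10–08:40, 10:40–12:10, 13:10–13:40, 14:00–14:20, 18:00–18:30.
Isla ∩ Elena ∩ Jun: 08:10–08:20, 08:30–08:40, 10:40–12:10, 13:10–13:40, 14:00–14:20, 18:00–18:30.
Isla ∩ Elena ∩ Jun ∩ Ximena: 08:10–08:20, 08:30–08:40, 10:40–12:00, 13:10–13:40, 14:00–14:20, 18:00–18:30.
Common window lengths: 10, 10, 80, 30, 20, 30 min; longest is 80.

80 minutes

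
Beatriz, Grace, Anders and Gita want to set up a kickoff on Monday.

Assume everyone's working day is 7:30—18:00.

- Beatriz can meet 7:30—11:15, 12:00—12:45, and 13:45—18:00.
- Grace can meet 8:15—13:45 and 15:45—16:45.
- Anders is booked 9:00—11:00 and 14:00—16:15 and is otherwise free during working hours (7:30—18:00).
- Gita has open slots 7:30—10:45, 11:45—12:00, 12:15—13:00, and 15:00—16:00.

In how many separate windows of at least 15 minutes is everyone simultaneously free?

Anders free within 07:30–18:00: 07:30–09:00, 11:00–14:00, 16:15–18:00.
Beatriz ∩ Grace: 08:15–11:15, 12:00–12:45, 15:45–16:45.
Beatriz ∩ Grace ∩ Anders: 08:15–09:00, 11:00–11:15, 12:00–12:45, 16:15–16:45.
Beatriz ∩ Grace ∩ Anders ∩ Gita: 08:15–09:00, 12:15–12:45.
Windows ≥ 15 min: 08:15–09:00, 12:15–12:45.
That's 2 windows.

2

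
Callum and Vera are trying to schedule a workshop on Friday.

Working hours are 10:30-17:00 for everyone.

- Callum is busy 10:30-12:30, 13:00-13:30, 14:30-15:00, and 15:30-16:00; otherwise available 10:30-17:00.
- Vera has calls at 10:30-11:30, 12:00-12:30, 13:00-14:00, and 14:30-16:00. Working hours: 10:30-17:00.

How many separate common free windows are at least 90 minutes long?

Callum free within 10:30–17:00: 12:30–13:00, 13:30–14:30, 15:00–15:30, 16:00–17:00.
Vera free within 10:30–17:00: 11:30–12:00, 12:30–13:00, 14:00–14:30, 16:00–17:00.
Callum ∩ Vera: 12:30–13:00, 14:00–14:30, 16:00–17:00.
Windows ≥ 90 min: (none).
That's 0 windows.

0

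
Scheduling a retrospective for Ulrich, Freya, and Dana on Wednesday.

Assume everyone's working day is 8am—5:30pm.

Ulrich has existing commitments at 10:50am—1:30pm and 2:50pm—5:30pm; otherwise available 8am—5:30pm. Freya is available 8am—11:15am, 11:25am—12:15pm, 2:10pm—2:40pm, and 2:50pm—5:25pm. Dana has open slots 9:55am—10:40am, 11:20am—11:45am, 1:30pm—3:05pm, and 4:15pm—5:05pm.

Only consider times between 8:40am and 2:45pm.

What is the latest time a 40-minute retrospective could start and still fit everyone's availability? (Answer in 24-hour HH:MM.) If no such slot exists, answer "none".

Ulrich free within 08:00–17:30: 08:00–10:50, 13:30–14:50.
Ulrich ∩ Freya: 08:00–10:50, 14:10–14:40.
Ulrich ∩ Freya ∩ Dana: 09:55–10:40, 14:10–14:40.
Restricted to 08:40–14:45: 09:55–10:40, 14:10–14:40.
Windows ≥ 40 min: 09:55–10:40.
Latest start in the last window 09:55–10:40 is 10:40 − 40 min = 10:00.

10:00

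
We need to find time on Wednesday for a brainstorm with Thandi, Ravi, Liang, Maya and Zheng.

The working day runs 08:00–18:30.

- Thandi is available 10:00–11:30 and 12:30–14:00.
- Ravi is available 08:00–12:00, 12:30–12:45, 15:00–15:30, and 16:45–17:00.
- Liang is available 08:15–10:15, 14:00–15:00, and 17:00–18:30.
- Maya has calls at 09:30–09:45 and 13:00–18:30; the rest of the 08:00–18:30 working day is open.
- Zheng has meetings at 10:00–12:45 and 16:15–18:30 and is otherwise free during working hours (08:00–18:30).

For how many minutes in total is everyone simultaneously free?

0 minutes

Maya free within 08:00–18:30: 08:00–09:30, 09:45–13:00.
Zheng free within 08:00–18:30: 08:00–10:00, 12:45–16:15.
Thandi ∩ Ravi: 10:00–11:30, 12:30–12:45.
Thandi ∩ Ravi ∩ Liang: 10:00–10:15.
Thandi ∩ Ravi ∩ Liang ∩ Maya: 10:00–10:15.
Thandi ∩ Ravi ∩ Liang ∩ Maya ∩ Zheng: (none).
Total common minutes: 0.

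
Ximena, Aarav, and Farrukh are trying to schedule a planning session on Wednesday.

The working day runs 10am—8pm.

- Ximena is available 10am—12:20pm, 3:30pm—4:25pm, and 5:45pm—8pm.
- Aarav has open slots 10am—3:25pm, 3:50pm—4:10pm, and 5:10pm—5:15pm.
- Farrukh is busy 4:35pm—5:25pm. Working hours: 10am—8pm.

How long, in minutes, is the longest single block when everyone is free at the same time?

140 minutes

Farrukh free within 10:00–20:00: 10:00–16:35, 17:25–20:00.
Ximena ∩ Aarav: 10:00–12:20, 15:50–16:10.
Ximena ∩ Aarav ∩ Farrukh: 10:00–12:20, 15:50–16:10.
Common window lengths: 140, 20 min; longest is 140.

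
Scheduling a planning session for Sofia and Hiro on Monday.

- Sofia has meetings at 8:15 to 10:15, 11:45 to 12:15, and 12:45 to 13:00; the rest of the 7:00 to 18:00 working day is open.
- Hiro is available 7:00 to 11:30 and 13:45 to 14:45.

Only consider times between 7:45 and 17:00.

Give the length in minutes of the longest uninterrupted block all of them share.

75 minutes

Sofia free within 07:00–18:00: 07:00–08:15, 10:15–11:45, 12:15–12:45, 13:00–18:00.
Sofia ∩ Hiro: 07:00–08:15, 10:15–11:30, 13:45–14:45.
Restricted to 07:45–17:00: 07:45–08:15, 10:15–11:30, 13:45–14:45.
Common window lengths: 30, 75, 60 min; longest is 75.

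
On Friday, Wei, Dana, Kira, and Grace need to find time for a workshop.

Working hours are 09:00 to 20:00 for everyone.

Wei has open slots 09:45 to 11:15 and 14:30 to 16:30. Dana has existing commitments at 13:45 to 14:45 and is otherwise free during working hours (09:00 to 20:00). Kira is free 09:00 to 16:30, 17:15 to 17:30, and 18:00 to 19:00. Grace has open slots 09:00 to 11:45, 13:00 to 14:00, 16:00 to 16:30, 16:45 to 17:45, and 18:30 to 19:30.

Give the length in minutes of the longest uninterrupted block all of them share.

Dana free within 09:00–20:00: 09:00–13:45, 14:45–20:00.
Wei ∩ Dana: 09:45–11:15, 14:45–16:30.
Wei ∩ Dana ∩ Kira: 09:45–11:15, 14:45–16:30.
Wei ∩ Dana ∩ Kira ∩ Grace: 09:45–11:15, 16:00–16:30.
Common window lengths: 90, 30 min; longest is 90.

90 minutes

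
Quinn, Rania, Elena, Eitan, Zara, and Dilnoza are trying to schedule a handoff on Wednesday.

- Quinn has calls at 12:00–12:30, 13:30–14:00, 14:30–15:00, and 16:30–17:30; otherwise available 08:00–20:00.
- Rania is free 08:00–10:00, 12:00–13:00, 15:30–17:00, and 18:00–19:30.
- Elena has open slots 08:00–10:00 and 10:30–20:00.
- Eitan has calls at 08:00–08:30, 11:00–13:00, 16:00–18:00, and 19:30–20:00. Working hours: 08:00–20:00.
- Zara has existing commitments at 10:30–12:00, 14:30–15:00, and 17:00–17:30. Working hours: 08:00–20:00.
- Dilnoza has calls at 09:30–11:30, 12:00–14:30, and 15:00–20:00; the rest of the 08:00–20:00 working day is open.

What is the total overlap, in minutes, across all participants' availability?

Quinn free within 08:00–20:00: 08:00–12:00, 12:30–13:30, 14:00–14:30, 15:00–16:30, 17:30–20:00.
Eitan free within 08:00–20:00: 08:30–11:00, 13:00–16:00, 18:00–19:30.
Zara free within 08:00–20:00: 08:00–10:30, 12:00–14:30, 15:00–17:00, 17:30–20:00.
Dilnoza free within 08:00–20:00: 08:00–09:30, 11:30–12:00, 14:30–15:00.
Quinn ∩ Rania: 08:00–10:00, 12:30–13:00, 15:30–16:30, 18:00–19:30.
Quinn ∩ Rania ∩ Elena: 08:00–10:00, 12:30–13:00, 15:30–16:30, 18:00–19:30.
Quinn ∩ Rania ∩ Elena ∩ Eitan: 08:30–10:00, 15:30–16:00, 18:00–19:30.
Quinn ∩ Rania ∩ Elena ∩ Eitan ∩ Zara: 08:30–10:00, 15:30–16:00, 18:00–19:30.
Quinn ∩ Rania ∩ Elena ∩ Eitan ∩ Zara ∩ Dilnoza: 08:30–09:30.
Total common minutes: 60.

60 minutes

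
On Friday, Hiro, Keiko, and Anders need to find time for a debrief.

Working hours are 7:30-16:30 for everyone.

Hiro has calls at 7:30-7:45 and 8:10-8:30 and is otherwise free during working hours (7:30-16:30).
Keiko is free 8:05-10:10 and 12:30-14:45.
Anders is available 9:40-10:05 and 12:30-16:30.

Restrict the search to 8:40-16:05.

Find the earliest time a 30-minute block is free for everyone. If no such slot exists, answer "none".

12:30

Hiro free within 07:30–16:30: 07:45–08:10, 08:30–16:30.
Hiro ∩ Keiko: 08:05–08:10, 08:30–10:10, 12:30–14:45.
Hiro ∩ Keiko ∩ Anders: 09:40–10:05, 12:30–14:45.
Restricted to 08:40–16:05: 09:40–10:05, 12:30–14:45.
Windows ≥ 30 min: 12:30–14:45.
Earliest such window starts at 12:30.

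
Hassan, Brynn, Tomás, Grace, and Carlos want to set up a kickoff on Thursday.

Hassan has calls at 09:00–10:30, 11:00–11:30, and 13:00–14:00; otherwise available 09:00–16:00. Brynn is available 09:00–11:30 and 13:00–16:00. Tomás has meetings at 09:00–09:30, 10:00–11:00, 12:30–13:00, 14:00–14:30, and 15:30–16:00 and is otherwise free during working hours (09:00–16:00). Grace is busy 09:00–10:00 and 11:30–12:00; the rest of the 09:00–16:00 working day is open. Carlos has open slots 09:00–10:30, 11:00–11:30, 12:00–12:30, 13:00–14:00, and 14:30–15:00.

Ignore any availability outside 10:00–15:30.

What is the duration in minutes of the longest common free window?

Hassan free within 09:00–16:00: 10:30–11:00, 11:30–13:00, 14:00–16:00.
Tomás free within 09:00–16:00: 09:30–10:00, 11:00–12:30, 13:00–14:00, 14:30–15:30.
Grace free within 09:00–16:00: 10:00–11:30, 12:00–16:00.
Hassan ∩ Brynn: 10:30–11:00, 14:00–16:00.
Hassan ∩ Brynn ∩ Tomás: 14:30–15:30.
Hassan ∩ Brynn ∩ Tomás ∩ Grace: 14:30–15:30.
Hassan ∩ Brynn ∩ Tomás ∩ Grace ∩ Carlos: 14:30–15:00.
Restricted to 10:00–15:30: 14:30–15:00.
Single common window of 30 minutes.

30 minutes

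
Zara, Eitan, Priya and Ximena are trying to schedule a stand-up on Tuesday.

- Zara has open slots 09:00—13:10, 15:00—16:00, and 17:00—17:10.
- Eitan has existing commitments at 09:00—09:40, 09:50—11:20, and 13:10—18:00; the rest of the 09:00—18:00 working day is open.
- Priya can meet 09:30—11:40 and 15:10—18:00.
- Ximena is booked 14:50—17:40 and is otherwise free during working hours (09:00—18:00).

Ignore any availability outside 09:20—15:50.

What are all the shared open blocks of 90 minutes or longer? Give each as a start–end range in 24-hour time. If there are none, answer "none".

none

Eitan free within 09:00–18:00: 09:40–09:50, 11:20–13:10.
Ximena free within 09:00–18:00: 09:00–14:50, 17:40–18:00.
Zara ∩ Eitan: 09:40–09:50, 11:20–13:10.
Zara ∩ Eitan ∩ Priya: 09:40–09:50, 11:20–11:40.
Zara ∩ Eitan ∩ Priya ∩ Ximena: 09:40–09:50, 11:20–11:40.
Restricted to 09:20–15:50: 09:40–09:50, 11:20–11:40.
Windows ≥ 90 min: (none).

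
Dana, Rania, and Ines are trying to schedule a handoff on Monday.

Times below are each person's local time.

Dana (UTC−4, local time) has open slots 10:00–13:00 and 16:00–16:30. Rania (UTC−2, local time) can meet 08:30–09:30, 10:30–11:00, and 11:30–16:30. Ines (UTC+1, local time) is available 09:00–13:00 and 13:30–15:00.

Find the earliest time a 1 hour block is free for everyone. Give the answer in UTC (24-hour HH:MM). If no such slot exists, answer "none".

Dana → UTC: 14:00–17:00, 20:00–20:30.
Rania → UTC: 10:30–11:30, 12:30–13:00, 13:30–18:30.
Ines → UTC: 08:00–12:00, 12:30–14:00.
Dana ∩ Rania: 14:00–17:00.
Dana ∩ Rania ∩ Ines: (none).
Windows ≥ 60 min: (none).

none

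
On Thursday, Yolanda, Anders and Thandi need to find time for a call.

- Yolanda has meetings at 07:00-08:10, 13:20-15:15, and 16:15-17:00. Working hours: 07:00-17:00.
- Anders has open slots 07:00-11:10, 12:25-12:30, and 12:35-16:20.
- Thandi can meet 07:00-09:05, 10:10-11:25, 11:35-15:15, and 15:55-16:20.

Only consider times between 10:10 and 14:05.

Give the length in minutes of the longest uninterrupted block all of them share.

60 minutes

Yolanda free within 07:00–17:00: 08:10–13:20, 15:15–16:15.
Yolanda ∩ Anders: 08:10–11:10, 12:25–12:30, 12:35–13:20, 15:15–16:15.
Yolanda ∩ Anders ∩ Thandi: 08:10–09:05, 10:10–11:10, 12:25–12:30, 12:35–13:20, 15:55–16:15.
Restricted to 10:10–14:05: 10:10–11:10, 12:25–12:30, 12:35–13:20.
Common window lengths: 60, 5, 45 min; longest is 60.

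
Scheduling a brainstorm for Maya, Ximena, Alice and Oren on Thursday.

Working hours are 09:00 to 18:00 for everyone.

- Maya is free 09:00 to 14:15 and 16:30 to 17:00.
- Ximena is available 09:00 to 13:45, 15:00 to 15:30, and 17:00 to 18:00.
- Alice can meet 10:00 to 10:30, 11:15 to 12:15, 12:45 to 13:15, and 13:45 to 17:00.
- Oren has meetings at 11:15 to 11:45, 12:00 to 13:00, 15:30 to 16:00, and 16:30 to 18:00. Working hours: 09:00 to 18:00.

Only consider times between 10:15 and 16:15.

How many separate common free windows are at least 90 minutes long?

0

Oren free within 09:00–18:00: 09:00–11:15, 11:45–12:00, 13:00–15:30, 16:00–16:30.
Maya ∩ Ximena: 09:00–13:45.
Maya ∩ Ximena ∩ Alice: 10:00–10:30, 11:15–12:15, 12:45–13:15.
Maya ∩ Ximena ∩ Alice ∩ Oren: 10:00–10:30, 11:45–12:00, 13:00–13:15.
Restricted to 10:15–16:15: 10:15–10:30, 11:45–12:00, 13:00–13:15.
Windows ≥ 90 min: (none).
That's 0 windows.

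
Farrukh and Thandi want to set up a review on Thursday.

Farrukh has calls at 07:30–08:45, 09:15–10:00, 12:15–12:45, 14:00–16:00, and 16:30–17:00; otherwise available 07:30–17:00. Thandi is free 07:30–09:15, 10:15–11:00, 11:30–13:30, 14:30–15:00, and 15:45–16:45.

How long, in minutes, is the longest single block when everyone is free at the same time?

Farrukh free within 07:30–17:00: 08:45–09:15, 10:00–12:15, 12:45–14:00, 16:00–16:30.
Farrukh ∩ Thandi: 08:45–09:15, 10:15–11:00, 11:30–12:15, 12:45–13:30, 16:00–16:30.
Common window lengths: 30, 45, 45, 45, 30 min; longest is 45.

45 minutes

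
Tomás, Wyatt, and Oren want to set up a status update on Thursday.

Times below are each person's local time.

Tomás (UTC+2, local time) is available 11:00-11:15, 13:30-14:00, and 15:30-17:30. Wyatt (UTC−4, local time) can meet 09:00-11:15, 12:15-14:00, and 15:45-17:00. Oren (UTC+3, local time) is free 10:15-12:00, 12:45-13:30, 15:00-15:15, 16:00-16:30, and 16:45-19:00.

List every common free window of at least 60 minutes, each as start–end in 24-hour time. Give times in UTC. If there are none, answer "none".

13:45–15:15

Tomás → UTC: 09:00–09:15, 11:30–12:00, 13:30–15:30.
Wyatt → UTC: 13:00–15:15, 16:15–18:00, 19:45–21:00.
Oren → UTC: 07:15–09:00, 09:45–10:30, 12:00–12:15, 13:00–13:30, 13:45–16:00.
Tomás ∩ Wyatt: 13:30–15:15.
Tomás ∩ Wyatt ∩ Oren: 13:45–15:15.
Windows ≥ 60 min: 13:45–15:15.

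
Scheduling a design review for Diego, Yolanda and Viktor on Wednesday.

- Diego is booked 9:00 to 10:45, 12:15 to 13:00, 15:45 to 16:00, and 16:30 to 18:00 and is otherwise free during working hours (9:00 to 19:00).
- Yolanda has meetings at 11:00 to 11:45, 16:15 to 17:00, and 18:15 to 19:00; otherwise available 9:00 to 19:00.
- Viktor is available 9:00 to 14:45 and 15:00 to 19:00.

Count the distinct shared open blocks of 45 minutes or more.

2

Diego free within 09:00–19:00: 10:45–12:15, 13:00–15:45, 16:00–16:30, 18:00–19:00.
Yolanda free within 09:00–19:00: 09:00–11:00, 11:45–16:15, 17:00–18:15.
Diego ∩ Yolanda: 10:45–11:00, 11:45–12:15, 13:00–15:45, 16:00–16:15, 18:00–18:15.
Diego ∩ Yolanda ∩ Viktor: 10:45–11:00, 11:45–12:15, 13:00–14:45, 15:00–15:45, 16:00–16:15, 18:00–18:15.
Windows ≥ 45 min: 13:00–14:45, 15:00–15:45.
That's 2 windows.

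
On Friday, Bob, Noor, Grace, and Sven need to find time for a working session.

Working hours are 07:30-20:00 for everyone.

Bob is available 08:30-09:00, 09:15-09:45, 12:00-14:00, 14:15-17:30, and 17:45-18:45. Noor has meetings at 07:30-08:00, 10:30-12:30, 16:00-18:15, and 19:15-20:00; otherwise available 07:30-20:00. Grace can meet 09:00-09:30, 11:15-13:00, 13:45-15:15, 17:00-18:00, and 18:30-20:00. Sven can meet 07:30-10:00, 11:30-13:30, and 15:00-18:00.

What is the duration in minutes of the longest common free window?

30 minutes

Noor free within 07:30–20:00: 08:00–10:30, 12:30–16:00, 18:15–19:15.
Bob ∩ Noor: 08:30–09:00, 09:15–09:45, 12:30–14:00, 14:15–16:00, 18:15–18:45.
Bob ∩ Noor ∩ Grace: 09:15–09:30, 12:30–13:00, 13:45–14:00, 14:15–15:15, 18:30–18:45.
Bob ∩ Noor ∩ Grace ∩ Sven: 09:15–09:30, 12:30–13:00, 15:00–15:15.
Common window lengths: 15, 30, 15 min; longest is 30.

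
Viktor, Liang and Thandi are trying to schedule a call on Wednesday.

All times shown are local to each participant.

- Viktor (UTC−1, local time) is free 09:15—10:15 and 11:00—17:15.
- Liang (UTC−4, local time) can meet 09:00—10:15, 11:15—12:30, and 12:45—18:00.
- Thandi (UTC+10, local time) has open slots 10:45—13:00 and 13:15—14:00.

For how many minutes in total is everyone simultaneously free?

Viktor → UTC: 10:15–11:15, 12:00–18:15.
Liang → UTC: 13:00–14:15, 15:15–16:30, 16:45–22:00.
Thandi → UTC: 00:45–03:00, 03:15–04:00.
Viktor ∩ Liang: 13:00–14:15, 15:15–16:30, 16:45–18:15.
Viktor ∩ Liang ∩ Thandi: (none).
Total common minutes: 0.

0 minutes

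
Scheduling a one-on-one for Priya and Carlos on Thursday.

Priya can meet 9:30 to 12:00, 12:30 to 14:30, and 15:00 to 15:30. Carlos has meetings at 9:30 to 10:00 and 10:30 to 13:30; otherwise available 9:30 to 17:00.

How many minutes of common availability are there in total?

120 minutes

Carlos free within 09:30–17:00: 10:00–10:30, 13:30–17:00.
Priya ∩ Carlos: 10:00–10:30, 13:30–14:30, 15:00–15:30.
Total common minutes: 30 + 60 + 30 = 120.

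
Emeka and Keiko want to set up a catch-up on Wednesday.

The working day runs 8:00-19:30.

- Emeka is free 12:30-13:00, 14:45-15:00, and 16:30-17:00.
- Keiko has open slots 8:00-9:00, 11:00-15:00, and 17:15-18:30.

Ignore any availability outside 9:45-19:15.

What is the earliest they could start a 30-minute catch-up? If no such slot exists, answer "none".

Emeka ∩ Keiko: 12:30–13:00, 14:45–15:00.
Restricted to 09:45–19:15: 12:30–13:00, 14:45–15:00.
Windows ≥ 30 min: 12:30–13:00.
Earliest such window starts at 12:30.

12:30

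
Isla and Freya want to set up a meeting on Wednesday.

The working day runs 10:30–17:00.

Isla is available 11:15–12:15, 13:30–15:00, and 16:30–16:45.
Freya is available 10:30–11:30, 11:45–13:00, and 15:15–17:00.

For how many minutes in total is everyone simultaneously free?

Isla ∩ Freya: 11:15–11:30, 11:45–12:15, 16:30–16:45.
Total common minutes: 15 + 30 + 15 = 60.

60 minutes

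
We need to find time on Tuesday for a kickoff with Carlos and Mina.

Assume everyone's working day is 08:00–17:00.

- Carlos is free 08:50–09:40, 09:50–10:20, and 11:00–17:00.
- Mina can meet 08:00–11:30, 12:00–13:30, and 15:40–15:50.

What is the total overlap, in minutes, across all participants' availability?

210 minutes

Carlos ∩ Mina: 08:50–09:40, 09:50–10:20, 11:00–11:30, 12:00–13:30, 15:40–15:50.
Total common minutes: 50 + 30 + 30 + 90 + 10 = 210.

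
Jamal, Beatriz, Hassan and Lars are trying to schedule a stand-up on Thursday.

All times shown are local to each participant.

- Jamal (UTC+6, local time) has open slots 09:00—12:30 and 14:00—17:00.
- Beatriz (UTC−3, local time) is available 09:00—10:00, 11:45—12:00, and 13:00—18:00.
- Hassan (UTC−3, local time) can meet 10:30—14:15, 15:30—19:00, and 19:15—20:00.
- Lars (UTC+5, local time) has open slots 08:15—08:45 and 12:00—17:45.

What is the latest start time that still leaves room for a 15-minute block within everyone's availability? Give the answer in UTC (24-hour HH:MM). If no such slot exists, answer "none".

Jamal → UTC: 03:00–06:30, 08:00–11:00.
Beatriz → UTC: 12:00–13:00, 14:45–15:00, 16:00–21:00.
Hassan → UTC: 13:30–17:15, 18:30–22:00, 22:15–23:00.
Lars → UTC: 03:15–03:45, 07:00–12:45.
Jamal ∩ Beatriz: (none).
Jamal ∩ Beatriz ∩ Hassan: (none).
Jamal ∩ Beatriz ∩ Hassan ∩ Lars: (none).
Windows ≥ 15 min: (none).

none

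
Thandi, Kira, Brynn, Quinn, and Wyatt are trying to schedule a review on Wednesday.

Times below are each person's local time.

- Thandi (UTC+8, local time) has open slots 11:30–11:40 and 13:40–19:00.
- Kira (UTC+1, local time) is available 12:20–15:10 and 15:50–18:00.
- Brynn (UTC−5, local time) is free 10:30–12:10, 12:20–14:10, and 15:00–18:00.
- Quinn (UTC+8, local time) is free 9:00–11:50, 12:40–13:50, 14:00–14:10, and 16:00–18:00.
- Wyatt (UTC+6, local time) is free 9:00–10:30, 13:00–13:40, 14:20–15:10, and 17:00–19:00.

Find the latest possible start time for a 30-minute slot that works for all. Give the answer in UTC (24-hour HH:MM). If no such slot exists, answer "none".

none

Thandi → UTC: 03:30–03:40, 05:40–11:00.
Kira → UTC: 11:20–14:10, 14:50–17:00.
Brynn → UTC: 15:30–17:10, 17:20–19:10, 20:00–23:00.
Quinn → UTC: 01:00–03:50, 04:40–05:50, 06:00–06:10, 08:00–10:00.
Wyatt → UTC: 03:00–04:30, 07:00–07:40, 08:20–09:10, 11:00–13:00.
Thandi ∩ Kira: (none).
Thandi ∩ Kira ∩ Brynn: (none).
Thandi ∩ Kira ∩ Brynn ∩ Quinn: (none).
Thandi ∩ Kira ∩ Brynn ∩ Quinn ∩ Wyatt: (none).
Windows ≥ 30 min: (none).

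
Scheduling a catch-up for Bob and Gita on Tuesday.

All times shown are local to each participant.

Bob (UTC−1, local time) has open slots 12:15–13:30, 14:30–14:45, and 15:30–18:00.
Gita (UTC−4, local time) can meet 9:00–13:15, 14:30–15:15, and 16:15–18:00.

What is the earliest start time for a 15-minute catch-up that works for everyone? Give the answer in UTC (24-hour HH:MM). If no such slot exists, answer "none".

Bob → UTC: 13:15–14:30, 15:30–15:45, 16:30–19:00.
Gita → UTC: 13:00–17:15, 18:30–19:15, 20:15–22:00.
Bob ∩ Gita: 13:15–14:30, 15:30–15:45, 16:30–17:15, 18:30–19:00.
Windows ≥ 15 min: 13:15–14:30, 15:30–15:45, 16:30–17:15, 18:30–19:00.
Earliest such window starts at 13:15.

13:15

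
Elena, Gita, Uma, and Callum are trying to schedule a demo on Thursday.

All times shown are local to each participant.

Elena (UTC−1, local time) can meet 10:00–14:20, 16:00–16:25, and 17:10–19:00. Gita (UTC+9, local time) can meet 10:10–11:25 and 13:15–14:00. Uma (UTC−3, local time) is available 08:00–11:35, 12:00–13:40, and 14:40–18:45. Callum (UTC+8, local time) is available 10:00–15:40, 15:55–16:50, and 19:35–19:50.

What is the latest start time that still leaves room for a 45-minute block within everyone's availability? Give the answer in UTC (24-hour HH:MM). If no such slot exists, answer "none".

none

Elena → UTC: 11:00–15:20, 17:00–17:25, 18:10–20:00.
Gita → UTC: 01:10–02:25, 04:15–05:00.
Uma → UTC: 11:00–14:35, 15:00–16:40, 17:40–21:45.
Callum → UTC: 02:00–07:40, 07:55–08:50, 11:35–11:50.
Elena ∩ Gita: (none).
Elena ∩ Gita ∩ Uma: (none).
Elena ∩ Gita ∩ Uma ∩ Callum: (none).
Windows ≥ 45 min: (none).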